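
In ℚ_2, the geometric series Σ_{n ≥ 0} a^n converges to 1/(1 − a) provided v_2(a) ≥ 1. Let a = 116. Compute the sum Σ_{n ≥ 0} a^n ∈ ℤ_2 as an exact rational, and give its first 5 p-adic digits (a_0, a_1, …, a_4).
Σ a^n = 1/(1 − a) = -1/115;  first 5 digits = (1, 0, 1, 0, 0)

v_2(a) = 2 ≥ 1, so the series converges in ℤ_2 to 1/(1 − a) = 1/(1 − 116) = -1/115. Expand this rational in ℤ_2: compute digits iteratively via d_i = x_i mod 2, x_{i+1} = (x_i − d_i)/2. The first 5 digits are (1, 0, 1, 0, 0).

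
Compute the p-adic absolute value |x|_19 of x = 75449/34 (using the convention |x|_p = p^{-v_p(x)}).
|75449/34|_19 = 1/6859

Step 1 — compute v_19(x) by factoring powers of 19 out of the numerator and denominator: v_19(75449/34) = 3. Step 2 — apply |x|_p = p^{-v_p(x)} = 19^{-3} = 1/6859.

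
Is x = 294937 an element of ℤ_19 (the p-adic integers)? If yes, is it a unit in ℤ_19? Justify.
x ∈ ℤ_19 but not a unit; v_19(x) = 3 > 0

ℤ_19 = {x ∈ ℚ_19 : v_19(x) ≥ 0} and ℤ_19^× = {x ∈ ℤ_19 : v_19(x) = 0}. Here v_19(294937) = v_19(num) − v_19(den) = 3; compare against these criteria.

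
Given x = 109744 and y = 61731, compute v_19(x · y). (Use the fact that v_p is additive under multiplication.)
v_19(6774606864) = 6

v_p(x) = 3 (factor: 109744 = 19^3 · 16); v_p(y) = 3 (factor: 61731 = 19^3 · 9). Additivity: v_p(xy) = v_p(x) + v_p(y) = 3 + 3 = 6. (Direct check: xy = 6774606864 = 19^6 · (144).)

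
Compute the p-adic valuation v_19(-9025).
v_19(-9025) = 2

v_19(n) is the largest exponent k such that 19^k divides n. Factor out: -9025 = -19^2 · 25. (Sign doesn't affect v_p.) So v_19(-9025) = 2.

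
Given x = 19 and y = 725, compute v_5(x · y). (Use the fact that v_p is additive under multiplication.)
v_5(13775) = 2

v_p(x) = 0 (factor: 19 = 5^0 · 19); v_p(y) = 2 (factor: 725 = 5^2 · 29). Additivity: v_p(xy) = v_p(x) + v_p(y) = 0 + 2 = 2. (Direct check: xy = 13775 = 5^2 · (551).)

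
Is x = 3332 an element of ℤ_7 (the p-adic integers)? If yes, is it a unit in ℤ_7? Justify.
x ∈ ℤ_7 but not a unit; v_7(x) = 2 > 0

ℤ_7 = {x ∈ ℚ_7 : v_7(x) ≥ 0} and ℤ_7^× = {x ∈ ℤ_7 : v_7(x) = 0}. Here v_7(3332) = v_7(num) − v_7(den) = 2; compare against these criteria.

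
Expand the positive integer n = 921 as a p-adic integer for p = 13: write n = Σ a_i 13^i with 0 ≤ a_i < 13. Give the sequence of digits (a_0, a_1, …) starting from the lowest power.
(a_0, a_1, …) = (11, 5, 5)

Repeated division by 13 gives the digits low-to-high: 921 = 11 + 5·13^1 + 5·13^2. Digit sequence: (11, 5, 5).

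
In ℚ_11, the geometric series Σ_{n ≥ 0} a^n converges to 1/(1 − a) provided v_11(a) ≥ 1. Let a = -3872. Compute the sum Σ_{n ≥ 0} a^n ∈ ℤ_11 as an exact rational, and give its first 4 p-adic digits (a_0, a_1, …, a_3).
Σ a^n = 1/(1 − a) = 1/3873;  first 4 digits = (1, 0, 1, 8)

v_11(a) = 2 ≥ 1, so the series converges in ℤ_11 to 1/(1 − a) = 1/(1 − (-3872)) = 1/3873. Expand this rational in ℤ_11: compute digits iteratively via d_i = x_i mod 11, x_{i+1} = (x_i − d_i)/11. The first 4 digits are (1, 0, 1, 8).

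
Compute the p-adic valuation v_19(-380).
v_19(-380) = 1

v_19(n) is the largest exponent k such that 19^k divides n. Factor out: -380 = -19^1 · 20. (Sign doesn't affect v_p.) So v_19(-380) = 1.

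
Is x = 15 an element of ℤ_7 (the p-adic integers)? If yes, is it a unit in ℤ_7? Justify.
x ∈ ℤ_7^× (unit); v_7(x) = 0

ℤ_7 = {x ∈ ℚ_7 : v_7(x) ≥ 0} and ℤ_7^× = {x ∈ ℤ_7 : v_7(x) = 0}. Here v_7(15) = v_7(num) − v_7(den) = 0; compare against these criteria.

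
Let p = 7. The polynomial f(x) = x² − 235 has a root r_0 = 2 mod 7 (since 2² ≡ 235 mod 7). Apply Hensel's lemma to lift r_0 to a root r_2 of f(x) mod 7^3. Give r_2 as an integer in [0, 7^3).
r_2 = 121 (mod 343)

Hensel's recurrence: r_{i+1} = r_i − f(r_i)·(f′(r_i))^{-1} mod 7^{i+2}, with f′(x) = 2x. Iterate:
  r_0 = 2 (mod 7)
  r_1 = 23 (mod 49)
  r_2 = 121 (mod 343)
Final: r_2 = 121, and one checks f(r_2) ≡ 0 mod 7^3.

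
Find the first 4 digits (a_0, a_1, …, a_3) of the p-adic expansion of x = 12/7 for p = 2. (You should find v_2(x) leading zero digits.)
(a_0, …, a_3) = (0, 0, 1, 0)

v_2(12/7) = 2, so a_0 = ... = a_1 = 0. Factor out: x = 2^2 · u with u = 3/7 a unit in ℤ_2. Expand u iteratively via a_{v+i} = u_i mod 2, u_{i+1} = (u_i − a_{v+i})/2:
  u_0 = 3/7;  a_2 = 1;  u_1 = (u_0 − 1)/2 = -2/7
  u_1 = -2/7;  a_3 = 0;  u_2 = (u_1 − 0)/2 = -1/7
Digits: (0, 0, 1, 0).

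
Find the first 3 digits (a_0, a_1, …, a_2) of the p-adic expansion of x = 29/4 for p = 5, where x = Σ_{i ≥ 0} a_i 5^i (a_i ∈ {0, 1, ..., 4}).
(a_0, …, a_2) = (1, 0, 4)

v_5(29/4) = 0 (numerator and denominator both coprime to 5), so x ∈ ℤ_5^×. Compute digits iteratively via a_i = x_i mod 5, x_{i+1} = (x_i − a_i)/5, with x_0 = x:
  x_0 = 29/4;  a_0 = 1;  x_1 = (x_0 − 1)/5 = 5/4
  x_1 = 5/4;  a_1 = 0;  x_2 = (x_1 − 0)/5 = 1/4
  x_2 = 1/4;  a_2 = 4;  x_3 = (x_2 − 4)/5 = -3/4
Digits: (1, 0, 4).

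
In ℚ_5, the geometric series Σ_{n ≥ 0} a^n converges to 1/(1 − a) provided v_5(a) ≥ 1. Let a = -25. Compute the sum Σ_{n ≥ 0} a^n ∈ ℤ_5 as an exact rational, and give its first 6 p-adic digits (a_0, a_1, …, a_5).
Σ a^n = 1/(1 − a) = 1/26;  first 6 digits = (1, 0, 4, 4, 0, 0)

v_5(a) = 2 ≥ 1, so the series converges in ℤ_5 to 1/(1 − a) = 1/(1 − (-25)) = 1/26. Expand this rational in ℤ_5: compute digits iteratively via d_i = x_i mod 5, x_{i+1} = (x_i − d_i)/5. The first 6 digits are (1, 0, 4, 4, 0, 0).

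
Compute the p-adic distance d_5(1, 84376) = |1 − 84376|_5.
d_5(1, 84376) = 1/3125

Step 1 — x − y = 1 − 84376 = -84375. Step 2 — v_5(-84375) = 5 (factor: -84375 = −(5^5 · 27); the sign does not affect v_p). Step 3 — |x − y|_5 = 5^{-5} = 1/3125.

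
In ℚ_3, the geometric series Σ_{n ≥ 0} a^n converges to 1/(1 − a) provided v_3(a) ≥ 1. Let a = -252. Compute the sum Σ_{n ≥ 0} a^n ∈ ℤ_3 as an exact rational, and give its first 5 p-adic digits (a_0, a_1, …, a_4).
Σ a^n = 1/(1 − a) = 1/253;  first 5 digits = (1, 0, 2, 2, 0)

v_3(a) = 2 ≥ 1, so the series converges in ℤ_3 to 1/(1 − a) = 1/(1 − (-252)) = 1/253. Expand this rational in ℤ_3: compute digits iteratively via d_i = x_i mod 3, x_{i+1} = (x_i − d_i)/3. The first 5 digits are (1, 0, 2, 2, 0).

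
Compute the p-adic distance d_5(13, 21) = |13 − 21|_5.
d_5(13, 21) = 1

Step 1 — x − y = 13 − 21 = -8. Step 2 — v_5(-8) = 0 (factor: -8 = −(5^0 · 8); the sign does not affect v_p). Step 3 — |x − y|_5 = 5^{0} = 1.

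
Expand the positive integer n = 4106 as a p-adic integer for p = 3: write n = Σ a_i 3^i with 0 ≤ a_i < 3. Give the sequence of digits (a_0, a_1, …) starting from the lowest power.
(a_0, a_1, …) = (2, 0, 0, 2, 2, 1, 2, 1)

Repeated division by 3 gives the digits low-to-high: 4106 = 2 + 2·3^3 + 2·3^4 + 1·3^5 + 2·3^6 + 1·3^7. Digit sequence: (2, 0, 0, 2, 2, 1, 2, 1).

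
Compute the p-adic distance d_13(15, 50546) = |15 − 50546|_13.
d_13(15, 50546) = 1/2197

Step 1 — x − y = 15 − 50546 = -50531. Step 2 — v_13(-50531) = 3 (factor: -50531 = −(13^3 · 23); the sign does not affect v_p). Step 3 — |x − y|_13 = 13^{-3} = 1/2197.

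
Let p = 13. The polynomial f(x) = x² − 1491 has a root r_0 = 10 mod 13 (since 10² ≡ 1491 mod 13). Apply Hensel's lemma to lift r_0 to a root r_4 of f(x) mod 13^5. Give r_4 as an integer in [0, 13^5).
r_4 = 235843 (mod 371293)

Hensel's recurrence: r_{i+1} = r_i − f(r_i)·(f′(r_i))^{-1} mod 13^{i+2}, with f′(x) = 2x. Iterate:
  r_0 = 10 (mod 13)
  r_1 = 88 (mod 169)
  r_2 = 764 (mod 2197)
  r_3 = 7355 (mod 28561)
  r_4 = 235843 (mod 371293)
Final: r_4 = 235843, and one checks f(r_4) ≡ 0 mod 13^5.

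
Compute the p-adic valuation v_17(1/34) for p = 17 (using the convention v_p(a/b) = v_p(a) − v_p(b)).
v_17(1/34) = -1

Factor powers of 17 from the numerator and denominator of the reduced fraction: 1 = 17^0 · 1 and 34 = 17^1 · 2. Apply v_p(a/b) = v_p(a) − v_p(b): v_17(1/34) = 0 − 1 = -1.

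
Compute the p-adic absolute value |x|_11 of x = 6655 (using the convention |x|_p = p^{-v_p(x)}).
|6655|_11 = 1/1331

Step 1 — compute v_11(x) by factoring powers of 11 out of the numerator and denominator: v_11(6655) = 3. Step 2 — apply |x|_p = p^{-v_p(x)} = 11^{-3} = 1/1331.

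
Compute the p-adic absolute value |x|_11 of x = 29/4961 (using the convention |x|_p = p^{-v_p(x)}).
|29/4961|_11 = 121

Step 1 — compute v_11(x) by factoring powers of 11 out of the numerator and denominator: v_11(29/4961) = -2. Step 2 — apply |x|_p = p^{-v_p(x)} = 11^{2} = 121.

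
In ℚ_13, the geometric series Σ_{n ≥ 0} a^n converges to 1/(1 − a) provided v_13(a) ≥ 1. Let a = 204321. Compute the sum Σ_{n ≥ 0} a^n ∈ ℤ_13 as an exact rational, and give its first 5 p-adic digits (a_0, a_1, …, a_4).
Σ a^n = 1/(1 − a) = -1/204320;  first 5 digits = (1, 0, 0, 2, 7)

v_13(a) = 3 ≥ 1, so the series converges in ℤ_13 to 1/(1 − a) = 1/(1 − 204321) = -1/204320. Expand this rational in ℤ_13: compute digits iteratively via d_i = x_i mod 13, x_{i+1} = (x_i − d_i)/13. The first 5 digits are (1, 0, 0, 2, 7).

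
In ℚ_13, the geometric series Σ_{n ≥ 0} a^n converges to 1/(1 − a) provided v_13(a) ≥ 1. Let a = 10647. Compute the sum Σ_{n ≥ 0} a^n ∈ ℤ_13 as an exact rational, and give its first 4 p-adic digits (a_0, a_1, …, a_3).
Σ a^n = 1/(1 − a) = -1/10646;  first 4 digits = (1, 0, 11, 4)

v_13(a) = 2 ≥ 1, so the series converges in ℤ_13 to 1/(1 − a) = 1/(1 − 10647) = -1/10646. Expand this rational in ℤ_13: compute digits iteratively via d_i = x_i mod 13, x_{i+1} = (x_i − d_i)/13. The first 4 digits are (1, 0, 11, 4).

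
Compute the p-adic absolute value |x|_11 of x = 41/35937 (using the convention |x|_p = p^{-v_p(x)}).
|41/35937|_11 = 1331

Step 1 — compute v_11(x) by factoring powers of 11 out of the numerator and denominator: v_11(41/35937) = -3. Step 2 — apply |x|_p = p^{-v_p(x)} = 11^{3} = 1331.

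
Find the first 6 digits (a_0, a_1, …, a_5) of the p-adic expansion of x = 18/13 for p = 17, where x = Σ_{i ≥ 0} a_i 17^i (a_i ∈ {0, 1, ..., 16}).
(a_0, …, a_5) = (4, 9, 6, 14, 7, 10)

v_17(18/13) = 0 (numerator and denominator both coprime to 17), so x ∈ ℤ_17^×. Compute digits iteratively via a_i = x_i mod 17, x_{i+1} = (x_i − a_i)/17, with x_0 = x:
  x_0 = 18/13;  a_0 = 4;  x_1 = (x_0 − 4)/17 = -2/13
  x_1 = -2/13;  a_1 = 9;  x_2 = (x_1 − 9)/17 = -7/13
  x_2 = -7/13;  a_2 = 6;  x_3 = (x_2 − 6)/17 = -5/13
  x_3 = -5/13;  a_3 = 14;  x_4 = (x_3 − 14)/17 = -11/13
  x_4 = -11/13;  a_4 = 7;  x_5 = (x_4 − 7)/17 = -6/13
  x_5 = -6/13;  a_5 = 10;  x_6 = (x_5 − 10)/17 = -8/13
Digits: (4, 9, 6, 14, 7, 10).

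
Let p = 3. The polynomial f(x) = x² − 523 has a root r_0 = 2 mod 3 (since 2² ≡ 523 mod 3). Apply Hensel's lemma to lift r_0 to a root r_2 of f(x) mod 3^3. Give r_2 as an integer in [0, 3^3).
r_2 = 8 (mod 27)

Hensel's recurrence: r_{i+1} = r_i − f(r_i)·(f′(r_i))^{-1} mod 3^{i+2}, with f′(x) = 2x. Iterate:
  r_0 = 2 (mod 3)
  r_1 = 8 (mod 9)
  r_2 = 8 (mod 27)
Final: r_2 = 8, and one checks f(r_2) ≡ 0 mod 3^3.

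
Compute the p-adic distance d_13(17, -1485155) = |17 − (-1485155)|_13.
d_13(17, -1485155) = 1/371293

Step 1 — x − y = 17 − (-1485155) = 1485172. Step 2 — v_13(1485172) = 5 (factor: 1485172 = (13^5 · 4); the sign does not affect v_p). Step 3 — |x − y|_13 = 13^{-5} = 1/371293.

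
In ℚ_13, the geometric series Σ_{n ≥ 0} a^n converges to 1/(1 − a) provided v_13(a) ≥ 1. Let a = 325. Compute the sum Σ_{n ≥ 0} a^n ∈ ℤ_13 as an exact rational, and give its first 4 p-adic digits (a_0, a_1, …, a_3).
Σ a^n = 1/(1 − a) = -1/324;  first 4 digits = (1, 12, 2, 8)

v_13(a) = 1 ≥ 1, so the series converges in ℤ_13 to 1/(1 − a) = 1/(1 − 325) = -1/324. Expand this rational in ℤ_13: compute digits iteratively via d_i = x_i mod 13, x_{i+1} = (x_i − d_i)/13. The first 4 digits are (1, 12, 2, 8).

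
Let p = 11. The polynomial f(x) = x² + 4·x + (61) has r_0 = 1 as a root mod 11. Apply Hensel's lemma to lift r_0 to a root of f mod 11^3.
r_2 = 1079 (mod 1331)

Hensel: r_{i+1} = r_i − f(r_i)·(f′(r_i))^{-1} mod 11^{i+2}, f′(x) = 2x + 4. Iterate:
  r_0 = 1 (mod 11)
  r_1 = 111 (mod 121)
  r_2 = 1079 (mod 1331)
Final: r = 1079 satisfies f(r) ≡ 0 mod 11^3.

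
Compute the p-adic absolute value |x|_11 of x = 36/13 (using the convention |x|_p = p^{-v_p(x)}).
|36/13|_11 = 1

Step 1 — compute v_11(x) by factoring powers of 11 out of the numerator and denominator: v_11(36/13) = 0. Step 2 — apply |x|_p = p^{-v_p(x)} = 11^{0} = 1.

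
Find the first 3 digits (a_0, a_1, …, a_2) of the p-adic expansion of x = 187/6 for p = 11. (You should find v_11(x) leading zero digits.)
(a_0, …, a_2) = (0, 1, 2)

v_11(187/6) = 1, so a_0 = ... = a_0 = 0. Factor out: x = 11^1 · u with u = 17/6 a unit in ℤ_11. Expand u iteratively via a_{v+i} = u_i mod 11, u_{i+1} = (u_i − a_{v+i})/11:
  u_0 = 17/6;  a_1 = 1;  u_1 = (u_0 − 1)/11 = 1/6
  u_1 = 1/6;  a_2 = 2;  u_2 = (u_1 − 2)/11 = -1/6
Digits: (0, 1, 2).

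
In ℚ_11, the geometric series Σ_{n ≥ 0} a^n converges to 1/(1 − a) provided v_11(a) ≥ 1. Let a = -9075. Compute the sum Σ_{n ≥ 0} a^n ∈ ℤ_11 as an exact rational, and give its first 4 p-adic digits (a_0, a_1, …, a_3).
Σ a^n = 1/(1 − a) = 1/9076;  first 4 digits = (1, 0, 2, 4)

v_11(a) = 2 ≥ 1, so the series converges in ℤ_11 to 1/(1 − a) = 1/(1 − (-9075)) = 1/9076. Expand this rational in ℤ_11: compute digits iteratively via d_i = x_i mod 11, x_{i+1} = (x_i − d_i)/11. The first 4 digits are (1, 0, 2, 4).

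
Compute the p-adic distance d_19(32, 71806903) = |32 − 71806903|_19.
d_19(32, 71806903) = 1/2476099

Step 1 — x − y = 32 − 71806903 = -71806871. Step 2 — v_19(-71806871) = 5 (factor: -71806871 = −(19^5 · 29); the sign does not affect v_p). Step 3 — |x − y|_19 = 19^{-5} = 1/2476099.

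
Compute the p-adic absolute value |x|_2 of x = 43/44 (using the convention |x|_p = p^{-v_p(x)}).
|43/44|_2 = 4

Step 1 — compute v_2(x) by factoring powers of 2 out of the numerator and denominator: v_2(43/44) = -2. Step 2 — apply |x|_p = p^{-v_p(x)} = 2^{2} = 4.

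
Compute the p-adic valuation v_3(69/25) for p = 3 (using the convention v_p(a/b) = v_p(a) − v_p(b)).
v_3(69/25) = 1

Factor powers of 3 from the numerator and denominator of the reduced fraction: 69 = 3^1 · 23 and 25 = 3^0 · 25. Apply v_p(a/b) = v_p(a) − v_p(b): v_3(69/25) = 1 − 0 = 1.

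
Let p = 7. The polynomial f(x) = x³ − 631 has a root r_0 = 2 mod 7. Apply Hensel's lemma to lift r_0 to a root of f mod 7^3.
r_2 = 58 (mod 343)

Hensel: r_{i+1} = r_i − f(r_i)/f′(r_i) mod 7^{i+2}, where f′(x) = 3x². Iterate:
  r_0 = 2 (mod 7)
  r_1 = 9 (mod 49)
  r_2 = 58 (mod 343)
Final: r = 58 with f(r) ≡ 0 mod 7^3.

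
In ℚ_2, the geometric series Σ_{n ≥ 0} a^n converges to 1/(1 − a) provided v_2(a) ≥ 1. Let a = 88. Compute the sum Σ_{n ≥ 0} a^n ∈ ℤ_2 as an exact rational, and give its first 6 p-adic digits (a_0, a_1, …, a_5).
Σ a^n = 1/(1 − a) = -1/87;  first 6 digits = (1, 0, 0, 1, 1, 0)

v_2(a) = 3 ≥ 1, so the series converges in ℤ_2 to 1/(1 − a) = 1/(1 − 88) = -1/87. Expand this rational in ℤ_2: compute digits iteratively via d_i = x_i mod 2, x_{i+1} = (x_i − d_i)/2. The first 6 digits are (1, 0, 0, 1, 1, 0).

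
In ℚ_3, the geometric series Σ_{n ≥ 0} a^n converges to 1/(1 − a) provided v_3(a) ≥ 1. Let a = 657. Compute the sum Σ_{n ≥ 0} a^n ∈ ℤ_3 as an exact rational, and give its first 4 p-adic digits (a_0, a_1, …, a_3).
Σ a^n = 1/(1 − a) = -1/656;  first 4 digits = (1, 0, 1, 0)

v_3(a) = 2 ≥ 1, so the series converges in ℤ_3 to 1/(1 − a) = 1/(1 − 657) = -1/656. Expand this rational in ℤ_3: compute digits iteratively via d_i = x_i mod 3, x_{i+1} = (x_i − d_i)/3. The first 4 digits are (1, 0, 1, 0).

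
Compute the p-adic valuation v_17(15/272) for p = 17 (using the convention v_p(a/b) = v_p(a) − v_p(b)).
v_17(15/272) = -1

Factor powers of 17 from the numerator and denominator of the reduced fraction: 15 = 17^0 · 15 and 272 = 17^1 · 16. Apply v_p(a/b) = v_p(a) − v_p(b): v_17(15/272) = 0 − 1 = -1.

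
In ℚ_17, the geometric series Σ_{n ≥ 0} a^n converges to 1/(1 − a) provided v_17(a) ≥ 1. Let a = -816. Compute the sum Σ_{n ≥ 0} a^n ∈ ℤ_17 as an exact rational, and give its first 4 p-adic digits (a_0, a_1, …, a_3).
Σ a^n = 1/(1 − a) = 1/817;  first 4 digits = (1, 3, 6, 9)

v_17(a) = 1 ≥ 1, so the series converges in ℤ_17 to 1/(1 − a) = 1/(1 − (-816)) = 1/817. Expand this rational in ℤ_17: compute digits iteratively via d_i = x_i mod 17, x_{i+1} = (x_i − d_i)/17. The first 4 digits are (1, 3, 6, 9).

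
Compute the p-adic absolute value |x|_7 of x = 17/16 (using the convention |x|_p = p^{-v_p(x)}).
|17/16|_7 = 1

Step 1 — compute v_7(x) by factoring powers of 7 out of the numerator and denominator: v_7(17/16) = 0. Step 2 — apply |x|_p = p^{-v_p(x)} = 7^{0} = 1.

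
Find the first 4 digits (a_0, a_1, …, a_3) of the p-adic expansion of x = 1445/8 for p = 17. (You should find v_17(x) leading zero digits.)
(a_0, …, a_3) = (0, 0, 7, 6)

v_17(1445/8) = 2, so a_0 = ... = a_1 = 0. Factor out: x = 17^2 · u with u = 5/8 a unit in ℤ_17. Expand u iteratively via a_{v+i} = u_i mod 17, u_{i+1} = (u_i − a_{v+i})/17:
  u_0 = 5/8;  a_2 = 7;  u_1 = (u_0 − 7)/17 = -3/8
  u_1 = -3/8;  a_3 = 6;  u_2 = (u_1 − 6)/17 = -3/8
Digits: (0, 0, 7, 6).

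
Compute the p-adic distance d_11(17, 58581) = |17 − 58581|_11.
d_11(17, 58581) = 1/14641

Step 1 — x − y = 17 − 58581 = -58564. Step 2 — v_11(-58564) = 4 (factor: -58564 = −(11^4 · 4); the sign does not affect v_p). Step 3 — |x − y|_11 = 11^{-4} = 1/14641.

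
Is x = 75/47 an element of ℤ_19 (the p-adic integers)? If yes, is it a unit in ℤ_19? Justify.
x ∈ ℤ_19^× (unit); v_19(x) = 0

ℤ_19 = {x ∈ ℚ_19 : v_19(x) ≥ 0} and ℤ_19^× = {x ∈ ℤ_19 : v_19(x) = 0}. Here v_19(75/47) = v_19(num) − v_19(den) = 0; compare against these criteria.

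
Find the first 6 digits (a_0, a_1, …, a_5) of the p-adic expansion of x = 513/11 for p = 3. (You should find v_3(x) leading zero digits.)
(a_0, …, a_5) = (0, 0, 0, 2, 1, 1)

v_3(513/11) = 3, so a_0 = ... = a_2 = 0. Factor out: x = 3^3 · u with u = 19/11 a unit in ℤ_3. Expand u iteratively via a_{v+i} = u_i mod 3, u_{i+1} = (u_i − a_{v+i})/3:
  u_0 = 19/11;  a_3 = 2;  u_1 = (u_0 − 2)/3 = -1/11
  u_1 = -1/11;  a_4 = 1;  u_2 = (u_1 − 1)/3 = -4/11
  u_2 = -4/11;  a_5 = 1;  u_3 = (u_2 − 1)/3 = -5/11
Digits: (0, 0, 0, 2, 1, 1).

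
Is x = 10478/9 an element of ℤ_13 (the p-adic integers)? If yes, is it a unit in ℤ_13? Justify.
x ∈ ℤ_13 but not a unit; v_13(x) = 2 > 0

ℤ_13 = {x ∈ ℚ_13 : v_13(x) ≥ 0} and ℤ_13^× = {x ∈ ℤ_13 : v_13(x) = 0}. Here v_13(10478/9) = v_13(num) − v_13(den) = 2; compare against these criteria.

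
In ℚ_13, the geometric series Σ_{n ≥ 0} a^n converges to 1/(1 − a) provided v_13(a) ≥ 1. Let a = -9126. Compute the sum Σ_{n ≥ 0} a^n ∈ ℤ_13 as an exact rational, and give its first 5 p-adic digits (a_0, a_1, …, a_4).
Σ a^n = 1/(1 − a) = 1/9127;  first 5 digits = (1, 0, 11, 8, 3)

v_13(a) = 2 ≥ 1, so the series converges in ℤ_13 to 1/(1 − a) = 1/(1 − (-9126)) = 1/9127. Expand this rational in ℤ_13: compute digits iteratively via d_i = x_i mod 13, x_{i+1} = (x_i − d_i)/13. The first 5 digits are (1, 0, 11, 8, 3).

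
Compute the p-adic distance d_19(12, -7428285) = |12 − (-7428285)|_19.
d_19(12, -7428285) = 1/2476099

Step 1 — x − y = 12 − (-7428285) = 7428297. Step 2 — v_19(7428297) = 5 (factor: 7428297 = (19^5 · 3); the sign does not affect v_p). Step 3 — |x − y|_19 = 19^{-5} = 1/2476099.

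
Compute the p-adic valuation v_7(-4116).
v_7(-4116) = 3

v_7(n) is the largest exponent k such that 7^k divides n. Factor out: -4116 = -7^3 · 12. (Sign doesn't affect v_p.) So v_7(-4116) = 3.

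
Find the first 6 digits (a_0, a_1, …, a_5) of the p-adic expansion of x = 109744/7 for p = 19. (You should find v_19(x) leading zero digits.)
(a_0, …, a_5) = (0, 0, 0, 5, 8, 5)

v_19(109744/7) = 3, so a_0 = ... = a_2 = 0. Factor out: x = 19^3 · u with u = 16/7 a unit in ℤ_19. Expand u iteratively via a_{v+i} = u_i mod 19, u_{i+1} = (u_i − a_{v+i})/19:
  u_0 = 16/7;  a_3 = 5;  u_1 = (u_0 − 5)/19 = -1/7
  u_1 = -1/7;  a_4 = 8;  u_2 = (u_1 − 8)/19 = -3/7
  u_2 = -3/7;  a_5 = 5;  u_3 = (u_2 − 5)/19 = -2/7
Digits: (0, 0, 0, 5, 8, 5).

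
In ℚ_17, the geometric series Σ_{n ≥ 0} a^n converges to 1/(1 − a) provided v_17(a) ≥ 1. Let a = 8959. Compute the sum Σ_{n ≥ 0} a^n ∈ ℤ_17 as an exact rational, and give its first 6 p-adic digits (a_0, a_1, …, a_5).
Σ a^n = 1/(1 − a) = -1/8958;  first 6 digits = (1, 0, 14, 1, 9, 5)

v_17(a) = 2 ≥ 1, so the series converges in ℤ_17 to 1/(1 − a) = 1/(1 − 8959) = -1/8958. Expand this rational in ℤ_17: compute digits iteratively via d_i = x_i mod 17, x_{i+1} = (x_i − d_i)/17. The first 6 digits are (1, 0, 14, 1, 9, 5).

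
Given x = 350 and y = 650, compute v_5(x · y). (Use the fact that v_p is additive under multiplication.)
v_5(227500) = 4

v_p(x) = 2 (factor: 350 = 5^2 · 14); v_p(y) = 2 (factor: 650 = 5^2 · 26). Additivity: v_p(xy) = v_p(x) + v_p(y) = 2 + 2 = 4. (Direct check: xy = 227500 = 5^4 · (364).)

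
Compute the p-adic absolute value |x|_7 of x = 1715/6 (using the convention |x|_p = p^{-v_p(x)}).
|1715/6|_7 = 1/343

Step 1 — compute v_7(x) by factoring powers of 7 out of the numerator and denominator: v_7(1715/6) = 3. Step 2 — apply |x|_p = p^{-v_p(x)} = 7^{-3} = 1/343.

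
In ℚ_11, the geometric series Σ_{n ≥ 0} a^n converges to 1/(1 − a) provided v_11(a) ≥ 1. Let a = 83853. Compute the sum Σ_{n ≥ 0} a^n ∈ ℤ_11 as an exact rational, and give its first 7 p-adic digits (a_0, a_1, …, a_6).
Σ a^n = 1/(1 − a) = -1/83852;  first 7 digits = (1, 0, 0, 8, 5, 0, 9)

v_11(a) = 3 ≥ 1, so the series converges in ℤ_11 to 1/(1 − a) = 1/(1 − 83853) = -1/83852. Expand this rational in ℤ_11: compute digits iteratively via d_i = x_i mod 11, x_{i+1} = (x_i − d_i)/11. The first 7 digits are (1, 0, 0, 8, 5, 0, 9).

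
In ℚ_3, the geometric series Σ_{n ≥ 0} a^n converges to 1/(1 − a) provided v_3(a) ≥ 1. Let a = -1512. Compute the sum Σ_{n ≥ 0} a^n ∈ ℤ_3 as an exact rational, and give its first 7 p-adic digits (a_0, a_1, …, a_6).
Σ a^n = 1/(1 − a) = 1/1513;  first 7 digits = (1, 0, 0, 1, 2, 2, 1)

v_3(a) = 3 ≥ 1, so the series converges in ℤ_3 to 1/(1 − a) = 1/(1 − (-1512)) = 1/1513. Expand this rational in ℤ_3: compute digits iteratively via d_i = x_i mod 3, x_{i+1} = (x_i − d_i)/3. The first 7 digits are (1, 0, 0, 1, 2, 2, 1).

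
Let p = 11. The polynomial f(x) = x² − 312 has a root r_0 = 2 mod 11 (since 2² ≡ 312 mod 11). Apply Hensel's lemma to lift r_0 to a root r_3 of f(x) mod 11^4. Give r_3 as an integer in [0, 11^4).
r_3 = 6250 (mod 14641)

Hensel's recurrence: r_{i+1} = r_i − f(r_i)·(f′(r_i))^{-1} mod 11^{i+2}, with f′(x) = 2x. Iterate:
  r_0 = 2 (mod 11)
  r_1 = 79 (mod 121)
  r_2 = 926 (mod 1331)
  r_3 = 6250 (mod 14641)
Final: r_3 = 6250, and one checks f(r_3) ≡ 0 mod 11^4.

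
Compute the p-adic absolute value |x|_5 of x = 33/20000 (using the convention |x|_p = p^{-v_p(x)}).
|33/20000|_5 = 625

Step 1 — compute v_5(x) by factoring powers of 5 out of the numerator and denominator: v_5(33/20000) = -4. Step 2 — apply |x|_p = p^{-v_p(x)} = 5^{4} = 625.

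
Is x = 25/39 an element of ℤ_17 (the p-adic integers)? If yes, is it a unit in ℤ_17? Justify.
x ∈ ℤ_17^× (unit); v_17(x) = 0

ℤ_17 = {x ∈ ℚ_17 : v_17(x) ≥ 0} and ℤ_17^× = {x ∈ ℤ_17 : v_17(x) = 0}. Here v_17(25/39) = v_17(num) − v_17(den) = 0; compare against these criteria.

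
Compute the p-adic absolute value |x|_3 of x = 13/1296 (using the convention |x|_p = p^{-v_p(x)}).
|13/1296|_3 = 81

Step 1 — compute v_3(x) by factoring powers of 3 out of the numerator and denominator: v_3(13/1296) = -4. Step 2 — apply |x|_p = p^{-v_p(x)} = 3^{4} = 81.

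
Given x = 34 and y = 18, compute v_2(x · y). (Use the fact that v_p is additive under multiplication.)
v_2(612) = 2

v_p(x) = 1 (factor: 34 = 2^1 · 17); v_p(y) = 1 (factor: 18 = 2^1 · 9). Additivity: v_p(xy) = v_p(x) + v_p(y) = 1 + 1 = 2. (Direct check: xy = 612 = 2^2 · (153).)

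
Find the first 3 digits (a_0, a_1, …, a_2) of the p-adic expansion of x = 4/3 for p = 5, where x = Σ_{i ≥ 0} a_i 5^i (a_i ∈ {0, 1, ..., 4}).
(a_0, …, a_2) = (3, 3, 1)

v_5(4/3) = 0 (numerator and denominator both coprime to 5), so x ∈ ℤ_5^×. Compute digits iteratively via a_i = x_i mod 5, x_{i+1} = (x_i − a_i)/5, with x_0 = x:
  x_0 = 4/3;  a_0 = 3;  x_1 = (x_0 − 3)/5 = -1/3
  x_1 = -1/3;  a_1 = 3;  x_2 = (x_1 − 3)/5 = -2/3
  x_2 = -2/3;  a_2 = 1;  x_3 = (x_2 − 1)/5 = -1/3
Digits: (3, 3, 1).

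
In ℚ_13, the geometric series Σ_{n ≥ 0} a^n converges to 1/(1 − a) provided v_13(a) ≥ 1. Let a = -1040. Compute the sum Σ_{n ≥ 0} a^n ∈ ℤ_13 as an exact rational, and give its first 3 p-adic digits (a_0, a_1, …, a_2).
Σ a^n = 1/(1 − a) = 1/1041;  first 3 digits = (1, 11, 10)

v_13(a) = 1 ≥ 1, so the series converges in ℤ_13 to 1/(1 − a) = 1/(1 − (-1040)) = 1/1041. Expand this rational in ℤ_13: compute digits iteratively via d_i = x_i mod 13, x_{i+1} = (x_i − d_i)/13. The first 3 digits are (1, 11, 10).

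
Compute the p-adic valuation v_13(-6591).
v_13(-6591) = 3

v_13(n) is the largest exponent k such that 13^k divides n. Factor out: -6591 = -13^3 · 3. (Sign doesn't affect v_p.) So v_13(-6591) = 3.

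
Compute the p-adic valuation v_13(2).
v_13(2) = 0

v_13(n) is the largest exponent k such that 13^k divides n. Factor out: 2 = 13^0 · 2. (Sign doesn't affect v_p.) So v_13(2) = 0.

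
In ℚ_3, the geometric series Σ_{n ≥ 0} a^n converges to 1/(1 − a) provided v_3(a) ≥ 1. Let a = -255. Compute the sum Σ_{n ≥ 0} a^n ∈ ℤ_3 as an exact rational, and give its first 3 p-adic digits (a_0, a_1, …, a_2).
Σ a^n = 1/(1 − a) = 1/256;  first 3 digits = (1, 2, 2)

v_3(a) = 1 ≥ 1, so the series converges in ℤ_3 to 1/(1 − a) = 1/(1 − (-255)) = 1/256. Expand this rational in ℤ_3: compute digits iteratively via d_i = x_i mod 3, x_{i+1} = (x_i − d_i)/3. The first 3 digits are (1, 2, 2).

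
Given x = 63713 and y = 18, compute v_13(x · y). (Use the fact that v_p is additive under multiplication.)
v_13(1146834) = 3

v_p(x) = 3 (factor: 63713 = 13^3 · 29); v_p(y) = 0 (factor: 18 = 13^0 · 18). Additivity: v_p(xy) = v_p(x) + v_p(y) = 3 + 0 = 3. (Direct check: xy = 1146834 = 13^3 · (522).)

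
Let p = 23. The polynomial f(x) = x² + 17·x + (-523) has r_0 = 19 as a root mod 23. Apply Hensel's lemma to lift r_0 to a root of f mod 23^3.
r_2 = 7701 (mod 12167)

Hensel: r_{i+1} = r_i − f(r_i)·(f′(r_i))^{-1} mod 23^{i+2}, f′(x) = 2x + 17. Iterate:
  r_0 = 19 (mod 23)
  r_1 = 295 (mod 529)
  r_2 = 7701 (mod 12167)
Final: r = 7701 satisfies f(r) ≡ 0 mod 23^3.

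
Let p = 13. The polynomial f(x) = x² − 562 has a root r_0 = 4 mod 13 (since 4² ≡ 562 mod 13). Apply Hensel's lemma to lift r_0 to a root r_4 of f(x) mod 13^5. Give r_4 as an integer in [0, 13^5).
r_4 = 360845 (mod 371293)

Hensel's recurrence: r_{i+1} = r_i − f(r_i)·(f′(r_i))^{-1} mod 13^{i+2}, with f′(x) = 2x. Iterate:
  r_0 = 4 (mod 13)
  r_1 = 30 (mod 169)
  r_2 = 537 (mod 2197)
  r_3 = 18113 (mod 28561)
  r_4 = 360845 (mod 371293)
Final: r_4 = 360845, and one checks f(r_4) ≡ 0 mod 13^5.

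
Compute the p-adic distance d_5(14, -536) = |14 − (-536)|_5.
d_5(14, -536) = 1/25

Step 1 — x − y = 14 − (-536) = 550. Step 2 — v_5(550) = 2 (factor: 550 = (5^2 · 22); the sign does not affect v_p). Step 3 — |x − y|_5 = 5^{-2} = 1/25.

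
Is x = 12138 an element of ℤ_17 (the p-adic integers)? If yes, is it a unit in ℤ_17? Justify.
x ∈ ℤ_17 but not a unit; v_17(x) = 2 > 0

ℤ_17 = {x ∈ ℚ_17 : v_17(x) ≥ 0} and ℤ_17^× = {x ∈ ℤ_17 : v_17(x) = 0}. Here v_17(12138) = v_17(num) − v_17(den) = 2; compare against these criteria.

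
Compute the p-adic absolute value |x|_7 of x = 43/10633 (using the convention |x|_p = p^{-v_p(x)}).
|43/10633|_7 = 343

Step 1 — compute v_7(x) by factoring powers of 7 out of the numerator and denominator: v_7(43/10633) = -3. Step 2 — apply |x|_p = p^{-v_p(x)} = 7^{3} = 343.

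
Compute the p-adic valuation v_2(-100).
v_2(-100) = 2

v_2(n) is the largest exponent k such that 2^k divides n. Factor out: -100 = -2^2 · 25. (Sign doesn't affect v_p.) So v_2(-100) = 2.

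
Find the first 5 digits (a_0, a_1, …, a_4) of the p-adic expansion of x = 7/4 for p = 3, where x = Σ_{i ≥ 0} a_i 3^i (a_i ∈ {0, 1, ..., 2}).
(a_0, …, a_4) = (1, 1, 2, 0, 2)

v_3(7/4) = 0 (numerator and denominator both coprime to 3), so x ∈ ℤ_3^×. Compute digits iteratively via a_i = x_i mod 3, x_{i+1} = (x_i − a_i)/3, with x_0 = x:
  x_0 = 7/4;  a_0 = 1;  x_1 = (x_0 − 1)/3 = 1/4
  x_1 = 1/4;  a_1 = 1;  x_2 = (x_1 − 1)/3 = -1/4
  x_2 = -1/4;  a_2 = 2;  x_3 = (x_2 − 2)/3 = -3/4
  x_3 = -3/4;  a_3 = 0;  x_4 = (x_3 − 0)/3 = -1/4
  x_4 = -1/4;  a_4 = 2;  x_5 = (x_4 − 2)/3 = -3/4
Digits: (1, 1, 2, 0, 2).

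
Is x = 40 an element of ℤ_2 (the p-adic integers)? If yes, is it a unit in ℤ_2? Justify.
x ∈ ℤ_2 but not a unit; v_2(x) = 3 > 0

ℤ_2 = {x ∈ ℚ_2 : v_2(x) ≥ 0} and ℤ_2^× = {x ∈ ℤ_2 : v_2(x) = 0}. Here v_2(40) = v_2(num) − v_2(den) = 3; compare against these criteria.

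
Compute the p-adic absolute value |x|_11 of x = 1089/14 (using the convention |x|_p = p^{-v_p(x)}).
|1089/14|_11 = 1/121

Step 1 — compute v_11(x) by factoring powers of 11 out of the numerator and denominator: v_11(1089/14) = 2. Step 2 — apply |x|_p = p^{-v_p(x)} = 11^{-2} = 1/121.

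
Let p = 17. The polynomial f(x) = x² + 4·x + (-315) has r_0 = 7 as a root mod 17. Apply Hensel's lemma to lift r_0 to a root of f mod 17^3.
r_2 = 3424 (mod 4913)

Hensel: r_{i+1} = r_i − f(r_i)·(f′(r_i))^{-1} mod 17^{i+2}, f′(x) = 2x + 4. Iterate:
  r_0 = 7 (mod 17)
  r_1 = 245 (mod 289)
  r_2 = 3424 (mod 4913)
Final: r = 3424 satisfies f(r) ≡ 0 mod 17^3.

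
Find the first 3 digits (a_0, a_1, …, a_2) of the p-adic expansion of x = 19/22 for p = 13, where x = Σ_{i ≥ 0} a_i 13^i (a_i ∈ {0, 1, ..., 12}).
(a_0, …, a_2) = (5, 5, 12)

v_13(19/22) = 0 (numerator and denominator both coprime to 13), so x ∈ ℤ_13^×. Compute digits iteratively via a_i = x_i mod 13, x_{i+1} = (x_i − a_i)/13, with x_0 = x:
  x_0 = 19/22;  a_0 = 5;  x_1 = (x_0 − 5)/13 = -7/22
  x_1 = -7/22;  a_1 = 5;  x_2 = (x_1 − 5)/13 = -9/22
  x_2 = -9/22;  a_2 = 12;  x_3 = (x_2 − 12)/13 = -21/22
Digits: (5, 5, 12).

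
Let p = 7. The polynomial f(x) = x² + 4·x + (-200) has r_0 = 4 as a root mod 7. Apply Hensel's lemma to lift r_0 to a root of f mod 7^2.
r_1 = 18 (mod 49)

Hensel: r_{i+1} = r_i − f(r_i)·(f′(r_i))^{-1} mod 7^{i+2}, f′(x) = 2x + 4. Iterate:
  r_0 = 4 (mod 7)
  r_1 = 18 (mod 49)
Final: r = 18 satisfies f(r) ≡ 0 mod 7^2.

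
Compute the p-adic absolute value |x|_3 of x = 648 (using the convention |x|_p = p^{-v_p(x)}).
|648|_3 = 1/81

Step 1 — compute v_3(x) by factoring powers of 3 out of the numerator and denominator: v_3(648) = 4. Step 2 — apply |x|_p = p^{-v_p(x)} = 3^{-4} = 1/81.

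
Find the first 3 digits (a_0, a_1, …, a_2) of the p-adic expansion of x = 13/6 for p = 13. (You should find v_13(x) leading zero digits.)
(a_0, …, a_2) = (0, 11, 10)

v_13(13/6) = 1, so a_0 = ... = a_0 = 0. Factor out: x = 13^1 · u with u = 1/6 a unit in ℤ_13. Expand u iteratively via a_{v+i} = u_i mod 13, u_{i+1} = (u_i − a_{v+i})/13:
  u_0 = 1/6;  a_1 = 11;  u_1 = (u_0 − 11)/13 = -5/6
  u_1 = -5/6;  a_2 = 10;  u_2 = (u_1 − 10)/13 = -5/6
Digits: (0, 11, 10).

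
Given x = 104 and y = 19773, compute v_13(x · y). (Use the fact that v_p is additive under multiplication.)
v_13(2056392) = 4

v_p(x) = 1 (factor: 104 = 13^1 · 8); v_p(y) = 3 (factor: 19773 = 13^3 · 9). Additivity: v_p(xy) = v_p(x) + v_p(y) = 1 + 3 = 4. (Direct check: xy = 2056392 = 13^4 · (72).)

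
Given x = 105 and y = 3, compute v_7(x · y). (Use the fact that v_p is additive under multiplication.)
v_7(315) = 1

v_p(x) = 1 (factor: 105 = 7^1 · 15); v_p(y) = 0 (factor: 3 = 7^0 · 3). Additivity: v_p(xy) = v_p(x) + v_p(y) = 1 + 0 = 1. (Direct check: xy = 315 = 7^1 · (45).)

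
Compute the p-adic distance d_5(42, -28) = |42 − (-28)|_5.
d_5(42, -28) = 1/5

Step 1 — x − y = 42 − (-28) = 70. Step 2 — v_5(70) = 1 (factor: 70 = (5^1 · 14); the sign does not affect v_p). Step 3 — |x − y|_5 = 5^{-1} = 1/5.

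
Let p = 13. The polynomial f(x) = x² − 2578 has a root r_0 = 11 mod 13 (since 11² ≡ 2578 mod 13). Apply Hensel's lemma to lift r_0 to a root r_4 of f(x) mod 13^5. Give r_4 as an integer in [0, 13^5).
r_4 = 126358 (mod 371293)

Hensel's recurrence: r_{i+1} = r_i − f(r_i)·(f′(r_i))^{-1} mod 13^{i+2}, with f′(x) = 2x. Iterate:
  r_0 = 11 (mod 13)
  r_1 = 115 (mod 169)
  r_2 = 1129 (mod 2197)
  r_3 = 12114 (mod 28561)
  r_4 = 126358 (mod 371293)
Final: r_4 = 126358, and one checks f(r_4) ≡ 0 mod 13^5.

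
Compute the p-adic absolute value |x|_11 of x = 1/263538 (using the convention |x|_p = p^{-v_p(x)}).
|1/263538|_11 = 14641

Step 1 — compute v_11(x) by factoring powers of 11 out of the numerator and denominator: v_11(1/263538) = -4. Step 2 — apply |x|_p = p^{-v_p(x)} = 11^{4} = 14641.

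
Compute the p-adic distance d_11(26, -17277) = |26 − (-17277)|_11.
d_11(26, -17277) = 1/1331

Step 1 — x − y = 26 − (-17277) = 17303. Step 2 — v_11(17303) = 3 (factor: 17303 = (11^3 · 13); the sign does not affect v_p). Step 3 — |x − y|_11 = 11^{-3} = 1/1331.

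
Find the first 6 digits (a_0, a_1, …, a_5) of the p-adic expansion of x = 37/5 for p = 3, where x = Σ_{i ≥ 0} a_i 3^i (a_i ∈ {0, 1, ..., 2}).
(a_0, …, a_5) = (2, 0, 0, 2, 0, 1)

v_3(37/5) = 0 (numerator and denominator both coprime to 3), so x ∈ ℤ_3^×. Compute digits iteratively via a_i = x_i mod 3, x_{i+1} = (x_i − a_i)/3, with x_0 = x:
  x_0 = 37/5;  a_0 = 2;  x_1 = (x_0 − 2)/3 = 9/5
  x_1 = 9/5;  a_1 = 0;  x_2 = (x_1 − 0)/3 = 3/5
  x_2 = 3/5;  a_2 = 0;  x_3 = (x_2 − 0)/3 = 1/5
  x_3 = 1/5;  a_3 = 2;  x_4 = (x_3 − 2)/3 = -3/5
  x_4 = -3/5;  a_4 = 0;  x_5 = (x_4 − 0)/3 = -1/5
  x_5 = -1/5;  a_5 = 1;  x_6 = (x_5 − 1)/3 = -2/5
Digits: (2, 0, 0, 2, 0, 1).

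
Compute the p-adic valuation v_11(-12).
v_11(-12) = 0

v_11(n) is the largest exponent k such that 11^k divides n. Factor out: -12 = -11^0 · 12. (Sign doesn't affect v_p.) So v_11(-12) = 0.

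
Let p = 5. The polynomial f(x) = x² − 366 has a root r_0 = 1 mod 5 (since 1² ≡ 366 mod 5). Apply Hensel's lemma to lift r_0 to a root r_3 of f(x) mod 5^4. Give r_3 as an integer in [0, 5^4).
r_3 = 421 (mod 625)

Hensel's recurrence: r_{i+1} = r_i − f(r_i)·(f′(r_i))^{-1} mod 5^{i+2}, with f′(x) = 2x. Iterate:
  r_0 = 1 (mod 5)
  r_1 = 21 (mod 25)
  r_2 = 46 (mod 125)
  r_3 = 421 (mod 625)
Final: r_3 = 421, and one checks f(r_3) ≡ 0 mod 5^4.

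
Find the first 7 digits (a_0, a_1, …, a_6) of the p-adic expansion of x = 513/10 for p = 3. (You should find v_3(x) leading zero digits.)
(a_0, …, a_6) = (0, 0, 0, 1, 0, 1, 0)

v_3(513/10) = 3, so a_0 = ... = a_2 = 0. Factor out: x = 3^3 · u with u = 19/10 a unit in ℤ_3. Expand u iteratively via a_{v+i} = u_i mod 3, u_{i+1} = (u_i − a_{v+i})/3:
  u_0 = 19/10;  a_3 = 1;  u_1 = (u_0 − 1)/3 = 3/10
  u_1 = 3/10;  a_4 = 0;  u_2 = (u_1 − 0)/3 = 1/10
  u_2 = 1/10;  a_5 = 1;  u_3 = (u_2 − 1)/3 = -3/10
  u_3 = -3/10;  a_6 = 0;  u_4 = (u_3 − 0)/3 = -1/10
Digits: (0, 0, 0, 1, 0, 1, 0).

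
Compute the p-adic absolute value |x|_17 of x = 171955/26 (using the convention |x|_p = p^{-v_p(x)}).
|171955/26|_17 = 1/4913

Step 1 — compute v_17(x) by factoring powers of 17 out of the numerator and denominator: v_17(171955/26) = 3. Step 2 — apply |x|_p = p^{-v_p(x)} = 17^{-3} = 1/4913.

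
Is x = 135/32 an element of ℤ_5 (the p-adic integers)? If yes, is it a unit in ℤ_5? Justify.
x ∈ ℤ_5 but not a unit; v_5(x) = 1 > 0

ℤ_5 = {x ∈ ℚ_5 : v_5(x) ≥ 0} and ℤ_5^× = {x ∈ ℤ_5 : v_5(x) = 0}. Here v_5(135/32) = v_5(num) − v_5(den) = 1; compare against these criteria.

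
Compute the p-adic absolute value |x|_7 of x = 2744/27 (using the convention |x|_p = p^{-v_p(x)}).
|2744/27|_7 = 1/343

Step 1 — compute v_7(x) by factoring powers of 7 out of the numerator and denominator: v_7(2744/27) = 3. Step 2 — apply |x|_p = p^{-v_p(x)} = 7^{-3} = 1/343.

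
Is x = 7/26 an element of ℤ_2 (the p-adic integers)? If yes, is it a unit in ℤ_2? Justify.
x ∉ ℤ_2 (v_2(x) = -1 < 0)

ℤ_2 = {x ∈ ℚ_2 : v_2(x) ≥ 0} and ℤ_2^× = {x ∈ ℤ_2 : v_2(x) = 0}. Here v_2(7/26) = v_2(num) − v_2(den) = -1; compare against these criteria.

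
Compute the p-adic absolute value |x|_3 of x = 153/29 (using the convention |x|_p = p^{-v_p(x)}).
|153/29|_3 = 1/9

Step 1 — compute v_3(x) by factoring powers of 3 out of the numerator and denominator: v_3(153/29) = 2. Step 2 — apply |x|_p = p^{-v_p(x)} = 3^{-2} = 1/9.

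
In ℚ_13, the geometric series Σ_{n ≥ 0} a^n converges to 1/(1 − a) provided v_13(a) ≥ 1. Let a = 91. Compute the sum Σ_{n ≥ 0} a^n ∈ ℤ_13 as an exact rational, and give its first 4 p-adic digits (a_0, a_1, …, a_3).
Σ a^n = 1/(1 − a) = -1/90;  first 4 digits = (1, 7, 10, 8)

v_13(a) = 1 ≥ 1, so the series converges in ℤ_13 to 1/(1 − a) = 1/(1 − 91) = -1/90. Expand this rational in ℤ_13: compute digits iteratively via d_i = x_i mod 13, x_{i+1} = (x_i − d_i)/13. The first 4 digits are (1, 7, 10, 8).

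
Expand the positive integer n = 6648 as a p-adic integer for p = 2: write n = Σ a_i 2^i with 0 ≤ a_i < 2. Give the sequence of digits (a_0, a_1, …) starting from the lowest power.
(a_0, a_1, …) = (0, 0, 0, 1, 1, 1, 1, 1, 1, 0, 0, 1, 1)

Repeated division by 2 gives the digits low-to-high: 6648 = 1·2^3 + 1·2^4 + 1·2^5 + 1·2^6 + 1·2^7 + 1·2^8 + 1·2^11 + 1·2^12. Digit sequence: (0, 0, 0, 1, 1, 1, 1, 1, 1, 0, 0, 1, 1).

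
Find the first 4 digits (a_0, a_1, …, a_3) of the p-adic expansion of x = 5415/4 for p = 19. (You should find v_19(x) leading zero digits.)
(a_0, …, a_3) = (0, 0, 18, 4)

v_19(5415/4) = 2, so a_0 = ... = a_1 = 0. Factor out: x = 19^2 · u with u = 15/4 a unit in ℤ_19. Expand u iteratively via a_{v+i} = u_i mod 19, u_{i+1} = (u_i − a_{v+i})/19:
  u_0 = 15/4;  a_2 = 18;  u_1 = (u_0 − 18)/19 = -3/4
  u_1 = -3/4;  a_3 = 4;  u_2 = (u_1 − 4)/19 = -1/4
Digits: (0, 0, 18, 4).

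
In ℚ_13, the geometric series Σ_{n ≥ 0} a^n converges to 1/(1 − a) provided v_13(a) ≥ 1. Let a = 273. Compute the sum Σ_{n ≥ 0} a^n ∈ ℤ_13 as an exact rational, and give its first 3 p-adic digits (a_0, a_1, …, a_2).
Σ a^n = 1/(1 − a) = -1/272;  first 3 digits = (1, 8, 0)

v_13(a) = 1 ≥ 1, so the series converges in ℤ_13 to 1/(1 − a) = 1/(1 − 273) = -1/272. Expand this rational in ℤ_13: compute digits iteratively via d_i = x_i mod 13, x_{i+1} = (x_i − d_i)/13. The first 3 digits are (1, 8, 0).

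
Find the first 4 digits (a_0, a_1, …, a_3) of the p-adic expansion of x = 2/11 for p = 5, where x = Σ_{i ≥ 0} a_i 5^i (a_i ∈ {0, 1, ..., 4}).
(a_0, …, a_3) = (2, 1, 2, 0)

v_5(2/11) = 0 (numerator and denominator both coprime to 5), so x ∈ ℤ_5^×. Compute digits iteratively via a_i = x_i mod 5, x_{i+1} = (x_i − a_i)/5, with x_0 = x:
  x_0 = 2/11;  a_0 = 2;  x_1 = (x_0 − 2)/5 = -4/11
  x_1 = -4/11;  a_1 = 1;  x_2 = (x_1 − 1)/5 = -3/11
  x_2 = -3/11;  a_2 = 2;  x_3 = (x_2 − 2)/5 = -5/11
  x_3 = -5/11;  a_3 = 0;  x_4 = (x_3 − 0)/5 = -1/11
Digits: (2, 1, 2, 0).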